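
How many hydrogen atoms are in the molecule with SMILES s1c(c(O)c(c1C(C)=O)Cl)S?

5

Hydrogens are implicit in SMILES; fill each atom to its normal valence:
  4 × C (aromatic): no H
  1 × C: 3 H
  1 × C: no H
  1 × Cl: no H
  1 × O: 1 H
  1 × O: no H
  1 × S: 1 H
  1 × S (aromatic): no H
  Total hydrogens = 5.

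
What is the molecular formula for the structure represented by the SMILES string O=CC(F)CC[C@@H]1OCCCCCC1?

C11H19FO2

Heavy atoms from the SMILES: 11 C, 1 F, 2 O.
Implicit hydrogens by atom environment:
  8 × C: 2 H each → 16
  3 × C: 1 H each → 3
  2 × O: no H
  1 × F: no H
  Total hydrogens = 19.
Molecular formula: C11H19FO2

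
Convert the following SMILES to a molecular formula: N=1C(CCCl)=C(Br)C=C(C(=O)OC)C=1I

C9H8BrClINO2

Heavy atoms from the SMILES: 1 Br, 9 C, 1 Cl, 1 I, 1 N, 2 O.
Implicit hydrogens by atom environment:
  4 × C (aromatic): no H
  2 × C: 2 H each → 4
  2 × O: no H
  1 × Br: no H
  1 × C: 3 H
  1 × C (aromatic): 1 H
  1 × C: no H
  1 × Cl: no H
  1 × I: no H
  1 × N (aromatic): no H
  Total hydrogens = 8.
Molecular formula: C9H8BrClINO2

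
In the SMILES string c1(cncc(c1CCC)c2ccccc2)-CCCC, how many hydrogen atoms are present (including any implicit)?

23

Hydrogens are implicit in SMILES; fill each atom to its normal valence:
  7 × C (aromatic): 1 H each → 7
  5 × C: 2 H each → 10
  4 × C (aromatic): no H
  2 × C: 3 H each → 6
  1 × N (aromatic): no H
  Total hydrogens = 23.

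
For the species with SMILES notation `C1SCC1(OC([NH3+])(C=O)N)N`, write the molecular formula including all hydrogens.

Heavy atoms from the SMILES: 5 C, 3 N, 2 O, 1 S.
Implicit hydrogens by atom environment:
  2 × C: 2 H each → 4
  2 × C: no H
  2 × N: 2 H each → 4
  2 × O: no H
  1 × C: 1 H
  1 × N (charge +1): 3 H
  1 × S: no H
  Total hydrogens = 12.
Net charge +1.
Molecular formula: C5H12N3O2S+

C5H12N3O2S+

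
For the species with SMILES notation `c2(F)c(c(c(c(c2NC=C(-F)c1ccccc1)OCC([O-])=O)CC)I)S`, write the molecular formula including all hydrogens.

C18H15F2INO3S-

Heavy atoms from the SMILES: 18 C, 2 F, 1 I, 1 N, 3 O, 1 S.
Implicit hydrogens by atom environment:
  7 × C (aromatic): no H
  5 × C (aromatic): 1 H each → 5
  2 × C: 2 H each → 4
  2 × C: no H
  2 × F: no H
  2 × O: no H
  1 × C: 3 H
  1 × C: 1 H
  1 × I: no H
  1 × N: 1 H
  1 × O (charge -1): no H
  1 × S: 1 H
  Total hydrogens = 15.
Net charge -1.
Molecular formula: C18H15F2INO3S-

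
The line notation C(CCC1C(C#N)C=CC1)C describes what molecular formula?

Heavy atoms from the SMILES: 10 C, 1 N.
Implicit hydrogens by atom environment:
  4 × C: 2 H each → 8
  4 × C: 1 H each → 4
  1 × C: 3 H
  1 × C: no H
  1 × N: no H
  Total hydrogens = 15.
Molecular formula: C10H15N

C10H15N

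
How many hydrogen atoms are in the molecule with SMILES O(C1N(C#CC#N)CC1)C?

Hydrogens are implicit in SMILES; fill each atom to its normal valence:
  3 × C: no H
  2 × C: 2 H each → 4
  2 × N: no H
  1 × C: 3 H
  1 × C: 1 H
  1 × O: no H
  Total hydrogens = 8.

8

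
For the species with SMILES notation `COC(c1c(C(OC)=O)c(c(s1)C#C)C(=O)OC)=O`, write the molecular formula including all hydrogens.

Heavy atoms from the SMILES: 12 C, 6 O, 1 S.
Implicit hydrogens by atom environment:
  6 × O: no H
  4 × C (aromatic): no H
  4 × C: no H
  3 × C: 3 H each → 9
  1 × C: 1 H
  1 × S (aromatic): no H
  Total hydrogens = 10.
Molecular formula: C12H10O6S

C12H10O6S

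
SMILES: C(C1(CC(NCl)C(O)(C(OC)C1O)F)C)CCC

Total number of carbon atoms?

12

The symbol for carbon appears 12 times in the SMILES. (Cl is a single chlorine, not C + l.)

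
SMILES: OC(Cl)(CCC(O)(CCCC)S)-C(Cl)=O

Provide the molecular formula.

C9H16Cl2O3S

Heavy atoms from the SMILES: 9 C, 2 Cl, 3 O, 1 S.
Implicit hydrogens by atom environment:
  5 × C: 2 H each → 10
  3 × C: no H
  2 × Cl: no H
  2 × O: 1 H each → 2
  1 × C: 3 H
  1 × O: no H
  1 × S: 1 H
  Total hydrogens = 16.
Molecular formula: C9H16Cl2O3S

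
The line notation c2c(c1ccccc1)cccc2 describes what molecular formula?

Heavy atoms from the SMILES: 12 C.
Implicit hydrogens by atom environment:
  10 × C (aromatic): 1 H each → 10
  2 × C (aromatic): no H
  Total hydrogens = 10.
Molecular formula: C12H10

C12H10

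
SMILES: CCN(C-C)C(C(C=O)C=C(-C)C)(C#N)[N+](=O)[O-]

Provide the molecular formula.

C12H19N3O3

Heavy atoms from the SMILES: 12 C, 3 N, 3 O.
Implicit hydrogens by atom environment:
  4 × C: 3 H each → 12
  3 × C: 1 H each → 3
  3 × C: no H
  2 × C: 2 H each → 4
  2 × N: no H
  2 × O: no H
  1 × N (charge +1): no H
  1 × O (charge -1): no H
  Total hydrogens = 19.
Molecular formula: C12H19N3O3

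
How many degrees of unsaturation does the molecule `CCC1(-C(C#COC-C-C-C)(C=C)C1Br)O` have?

Molecular formula from the SMILES: C13H19BrO2.
DoU = (2C + 2 + N − H − X)/2 = (2·13 + 2 + 0 − 19 − 1)/2 = 8/2 = 4.
(Structurally: 1 ring(s) + 3 π bond(s) = 4.)

4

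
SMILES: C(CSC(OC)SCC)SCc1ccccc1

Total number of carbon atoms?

The symbol for carbon appears 13 times in the SMILES. Lowercase c denotes aromatic carbon and counts toward C.

13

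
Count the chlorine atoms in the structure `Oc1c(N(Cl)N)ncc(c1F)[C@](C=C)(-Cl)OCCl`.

3

The symbol for chlorine appears 3 times in the SMILES.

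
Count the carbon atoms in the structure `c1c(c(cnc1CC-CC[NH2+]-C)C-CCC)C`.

15

The symbol for carbon appears 15 times in the SMILES. Lowercase c denotes aromatic carbon and counts toward C.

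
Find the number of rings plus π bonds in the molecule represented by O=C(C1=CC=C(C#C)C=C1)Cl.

Molecular formula from the SMILES: C9H5ClO.
DoU = (2C + 2 + N − H − X)/2 = (2·9 + 2 + 0 − 5 − 1)/2 = 14/2 = 7.
(Structurally: 1 ring(s) + 6 π bond(s) = 7.)

7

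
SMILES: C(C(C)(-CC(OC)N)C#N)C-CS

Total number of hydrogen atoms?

Hydrogens are implicit in SMILES; fill each atom to its normal valence:
  4 × C: 2 H each → 8
  2 × C: 3 H each → 6
  2 × C: no H
  1 × C: 1 H
  1 × N: 2 H
  1 × N: no H
  1 × O: no H
  1 × S: 1 H
  Total hydrogens = 18.

18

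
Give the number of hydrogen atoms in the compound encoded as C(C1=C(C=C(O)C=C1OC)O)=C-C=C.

Hydrogens are implicit in SMILES; fill each atom to its normal valence:
  4 × C (aromatic): no H
  3 × C: 1 H each → 3
  2 × C (aromatic): 1 H each → 2
  2 × O: 1 H each → 2
  1 × C: 3 H
  1 × C: 2 H
  1 × O: no H
  Total hydrogens = 12.

12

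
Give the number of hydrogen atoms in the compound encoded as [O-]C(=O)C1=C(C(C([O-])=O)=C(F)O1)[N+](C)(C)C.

Hydrogens are implicit in SMILES; fill each atom to its normal valence:
  4 × C (aromatic): no H
  3 × C: 3 H each → 9
  2 × C: no H
  2 × O: no H
  2 × O (charge -1): no H
  1 × F: no H
  1 × N (charge +1): no H
  1 × O (aromatic): no H
  Total hydrogens = 9.

9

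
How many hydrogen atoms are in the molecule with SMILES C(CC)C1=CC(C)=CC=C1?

Hydrogens are implicit in SMILES; fill each atom to its normal valence:
  4 × C (aromatic): 1 H each → 4
  2 × C: 3 H each → 6
  2 × C: 2 H each → 4
  2 × C (aromatic): no H
  Total hydrogens = 14.

14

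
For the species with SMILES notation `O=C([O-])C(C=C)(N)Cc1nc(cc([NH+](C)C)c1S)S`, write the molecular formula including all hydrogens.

Heavy atoms from the SMILES: 12 C, 3 N, 2 O, 2 S.
Implicit hydrogens by atom environment:
  4 × C (aromatic): no H
  2 × C: 3 H each → 6
  2 × C: 2 H each → 4
  2 × C: no H
  2 × S: 1 H each → 2
  1 × C (aromatic): 1 H
  1 × C: 1 H
  1 × N: 2 H
  1 × N (charge +1): 1 H
  1 × N (aromatic): no H
  1 × O: no H
  1 × O (charge -1): no H
  Total hydrogens = 17.
Molecular formula: C12H17N3O2S2

C12H17N3O2S2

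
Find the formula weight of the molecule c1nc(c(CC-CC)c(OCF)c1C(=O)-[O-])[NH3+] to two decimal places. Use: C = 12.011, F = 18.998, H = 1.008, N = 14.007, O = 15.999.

242.25

Molecular formula: C11H15FN2O3.
M = 11×12.011 + 1×18.998 + 15×1.008 + 2×14.007 + 3×15.999 = 242.25 g/mol.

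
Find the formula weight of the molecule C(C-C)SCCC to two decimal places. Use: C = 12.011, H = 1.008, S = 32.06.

118.24

Molecular formula: C6H14S.
M = 6×12.011 + 14×1.008 + 1×32.06 = 118.24 g/mol.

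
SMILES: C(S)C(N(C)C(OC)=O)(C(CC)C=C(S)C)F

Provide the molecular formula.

Heavy atoms from the SMILES: 11 C, 1 F, 1 N, 2 O, 2 S.
Implicit hydrogens by atom environment:
  4 × C: 3 H each → 12
  3 × C: no H
  2 × C: 2 H each → 4
  2 × C: 1 H each → 2
  2 × O: no H
  2 × S: 1 H each → 2
  1 × F: no H
  1 × N: no H
  Total hydrogens = 20.
Molecular formula: C11H20FNO2S2

C11H20FNO2S2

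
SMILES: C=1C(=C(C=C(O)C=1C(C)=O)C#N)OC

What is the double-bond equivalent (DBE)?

Molecular formula from the SMILES: C10H9NO3.
DoU = (2C + 2 + N − H − X)/2 = (2·10 + 2 + 1 − 9 − 0)/2 = 14/2 = 7.
(Structurally: 1 ring(s) + 6 π bond(s) = 7.)

7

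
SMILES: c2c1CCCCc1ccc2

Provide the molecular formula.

C10H12

Heavy atoms from the SMILES: 10 C.
Implicit hydrogens by atom environment:
  4 × C: 2 H each → 8
  4 × C (aromatic): 1 H each → 4
  2 × C (aromatic): no H
  Total hydrogens = 12.
Molecular formula: C10H12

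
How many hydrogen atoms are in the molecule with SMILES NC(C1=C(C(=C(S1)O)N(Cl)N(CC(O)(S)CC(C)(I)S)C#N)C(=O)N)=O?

Hydrogens are implicit in SMILES; fill each atom to its normal valence:
  5 × C: no H
  4 × C (aromatic): no H
  3 × N: no H
  2 × C: 2 H each → 4
  2 × N: 2 H each → 4
  2 × O: 1 H each → 2
  2 × O: no H
  2 × S: 1 H each → 2
  1 × C: 3 H
  1 × Cl: no H
  1 × I: no H
  1 × S (aromatic): no H
  Total hydrogens = 15.

15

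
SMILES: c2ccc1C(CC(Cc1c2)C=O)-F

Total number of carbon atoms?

The symbol for carbon appears 11 times in the SMILES. Lowercase c denotes aromatic carbon and counts toward C.

11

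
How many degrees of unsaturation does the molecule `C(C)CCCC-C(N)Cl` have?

Molecular formula from the SMILES: C7H16ClN.
DoU = (2C + 2 + N − H − X)/2 = (2·7 + 2 + 1 − 16 − 1)/2 = 0/2 = 0.
(Structurally: 0 ring(s) + 0 π bond(s) = 0.)

0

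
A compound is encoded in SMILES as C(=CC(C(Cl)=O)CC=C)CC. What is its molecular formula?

Heavy atoms from the SMILES: 9 C, 1 Cl, 1 O.
Implicit hydrogens by atom environment:
  4 × C: 1 H each → 4
  3 × C: 2 H each → 6
  1 × C: 3 H
  1 × C: no H
  1 × Cl: no H
  1 × O: no H
  Total hydrogens = 13.
Molecular formula: C9H13ClO

C9H13ClO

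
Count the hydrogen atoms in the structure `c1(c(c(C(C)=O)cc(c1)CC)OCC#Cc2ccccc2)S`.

Hydrogens are implicit in SMILES; fill each atom to its normal valence:
  7 × C (aromatic): 1 H each → 7
  5 × C (aromatic): no H
  3 × C: no H
  2 × C: 3 H each → 6
  2 × C: 2 H each → 4
  2 × O: no H
  1 × S: 1 H
  Total hydrogens = 18.

18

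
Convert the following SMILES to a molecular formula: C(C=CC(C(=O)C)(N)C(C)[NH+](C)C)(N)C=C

C12H24N3O+

Heavy atoms from the SMILES: 12 C, 3 N, 1 O.
Implicit hydrogens by atom environment:
  5 × C: 1 H each → 5
  4 × C: 3 H each → 12
  2 × C: no H
  2 × N: 2 H each → 4
  1 × C: 2 H
  1 × N (charge +1): 1 H
  1 × O: no H
  Total hydrogens = 24.
Net charge +1.
Molecular formula: C12H24N3O+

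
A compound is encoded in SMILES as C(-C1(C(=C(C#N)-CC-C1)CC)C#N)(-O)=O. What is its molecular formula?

Heavy atoms from the SMILES: 11 C, 2 N, 2 O.
Implicit hydrogens by atom environment:
  6 × C: no H
  4 × C: 2 H each → 8
  2 × N: no H
  1 × C: 3 H
  1 × O: 1 H
  1 × O: no H
  Total hydrogens = 12.
Molecular formula: C11H12N2O2

C11H12N2O2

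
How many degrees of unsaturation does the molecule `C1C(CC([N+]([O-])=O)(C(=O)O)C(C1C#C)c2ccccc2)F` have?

Molecular formula from the SMILES: C15H14FNO4.
DoU = (2C + 2 + N − H − X)/2 = (2·15 + 2 + 1 − 14 − 1)/2 = 18/2 = 9.
(Structurally: 2 ring(s) + 7 π bond(s) = 9.)

9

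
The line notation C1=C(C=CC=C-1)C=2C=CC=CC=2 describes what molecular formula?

Heavy atoms from the SMILES: 12 C.
Implicit hydrogens by atom environment:
  10 × C (aromatic): 1 H each → 10
  2 × C (aromatic): no H
  Total hydrogens = 10.
Molecular formula: C12H10

C12H10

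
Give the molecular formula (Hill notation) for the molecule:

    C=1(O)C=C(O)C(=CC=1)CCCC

Heavy atoms from the SMILES: 10 C, 2 O.
Implicit hydrogens by atom environment:
  3 × C: 2 H each → 6
  3 × C (aromatic): 1 H each → 3
  3 × C (aromatic): no H
  2 × O: 1 H each → 2
  1 × C: 3 H
  Total hydrogens = 14.
Molecular formula: C10H14O2

C10H14O2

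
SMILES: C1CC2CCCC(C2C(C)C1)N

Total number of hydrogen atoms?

21

Hydrogens are implicit in SMILES; fill each atom to its normal valence:
  6 × C: 2 H each → 12
  4 × C: 1 H each → 4
  1 × C: 3 H
  1 × N: 2 H
  Total hydrogens = 21.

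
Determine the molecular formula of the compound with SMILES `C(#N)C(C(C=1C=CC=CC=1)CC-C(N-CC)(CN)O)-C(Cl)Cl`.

Heavy atoms from the SMILES: 16 C, 2 Cl, 3 N, 1 O.
Implicit hydrogens by atom environment:
  5 × C (aromatic): 1 H each → 5
  4 × C: 2 H each → 8
  3 × C: 1 H each → 3
  2 × C: no H
  2 × Cl: no H
  1 × C: 3 H
  1 × C (aromatic): no H
  1 × N: 2 H
  1 × N: 1 H
  1 × N: no H
  1 × O: 1 H
  Total hydrogens = 23.
Molecular formula: C16H23Cl2N3O

C16H23Cl2N3O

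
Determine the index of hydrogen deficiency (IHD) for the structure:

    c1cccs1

Molecular formula from the SMILES: C4H4S.
DoU = (2C + 2 + N − H − X)/2 = (2·4 + 2 + 0 − 4 − 0)/2 = 6/2 = 3.
(Structurally: 1 ring(s) + 2 π bond(s) = 3.)

3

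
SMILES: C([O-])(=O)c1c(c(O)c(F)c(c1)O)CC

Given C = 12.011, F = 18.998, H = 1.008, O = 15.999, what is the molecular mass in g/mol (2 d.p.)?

Molecular formula: C9H8FO4-.
M = 9×12.011 + 1×18.998 + 8×1.008 + 4×15.999 = 199.16 g/mol.

199.16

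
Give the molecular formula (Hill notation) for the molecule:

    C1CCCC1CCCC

Heavy atoms from the SMILES: 9 C.
Implicit hydrogens by atom environment:
  7 × C: 2 H each → 14
  1 × C: 3 H
  1 × C: 1 H
  Total hydrogens = 18.
Molecular formula: C9H18

C9H18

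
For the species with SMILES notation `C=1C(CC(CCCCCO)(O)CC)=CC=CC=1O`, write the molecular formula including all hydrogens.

Heavy atoms from the SMILES: 15 C, 3 O.
Implicit hydrogens by atom environment:
  7 × C: 2 H each → 14
  4 × C (aromatic): 1 H each → 4
  3 × O: 1 H each → 3
  2 × C (aromatic): no H
  1 × C: 3 H
  1 × C: no H
  Total hydrogens = 24.
Molecular formula: C15H24O3

C15H24O3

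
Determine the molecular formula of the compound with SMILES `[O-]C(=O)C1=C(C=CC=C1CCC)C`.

Heavy atoms from the SMILES: 11 C, 2 O.
Implicit hydrogens by atom environment:
  3 × C (aromatic): 1 H each → 3
  3 × C (aromatic): no H
  2 × C: 3 H each → 6
  2 × C: 2 H each → 4
  1 × C: no H
  1 × O: no H
  1 × O (charge -1): no H
  Total hydrogens = 13.
Net charge -1.
Molecular formula: C11H13O2-

C11H13O2-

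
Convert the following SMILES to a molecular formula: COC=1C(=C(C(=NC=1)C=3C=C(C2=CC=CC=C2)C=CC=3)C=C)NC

Heavy atoms from the SMILES: 21 C, 2 N, 1 O.
Implicit hydrogens by atom environment:
  10 × C (aromatic): 1 H each → 10
  7 × C (aromatic): no H
  2 × C: 3 H each → 6
  1 × C: 2 H
  1 × C: 1 H
  1 × N: 1 H
  1 × N (aromatic): no H
  1 × O: no H
  Total hydrogens = 20.
Molecular formula: C21H20N2O

C21H20N2O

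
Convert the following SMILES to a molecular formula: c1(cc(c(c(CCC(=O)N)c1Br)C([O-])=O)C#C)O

C12H9BrNO4-

Heavy atoms from the SMILES: 1 Br, 12 C, 1 N, 4 O.
Implicit hydrogens by atom environment:
  5 × C (aromatic): no H
  3 × C: no H
  2 × C: 2 H each → 4
  2 × O: no H
  1 × Br: no H
  1 × C (aromatic): 1 H
  1 × C: 1 H
  1 × N: 2 H
  1 × O: 1 H
  1 × O (charge -1): no H
  Total hydrogens = 9.
Net charge -1.
Molecular formula: C12H9BrNO4-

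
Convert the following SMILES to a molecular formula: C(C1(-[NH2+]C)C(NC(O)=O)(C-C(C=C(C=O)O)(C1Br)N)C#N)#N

C12H15BrN5O4+

Heavy atoms from the SMILES: 1 Br, 12 C, 5 N, 4 O.
Implicit hydrogens by atom environment:
  7 × C: no H
  3 × C: 1 H each → 3
  2 × N: no H
  2 × O: 1 H each → 2
  2 × O: no H
  1 × Br: no H
  1 × C: 3 H
  1 × C: 2 H
  1 × N (charge +1): 2 H
  1 × N: 2 H
  1 × N: 1 H
  Total hydrogens = 15.
Net charge +1.
Molecular formula: C12H15BrN5O4+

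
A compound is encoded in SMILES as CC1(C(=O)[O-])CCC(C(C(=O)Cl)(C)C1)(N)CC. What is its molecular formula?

Heavy atoms from the SMILES: 12 C, 1 Cl, 1 N, 3 O.
Implicit hydrogens by atom environment:
  5 × C: no H
  4 × C: 2 H each → 8
  3 × C: 3 H each → 9
  2 × O: no H
  1 × Cl: no H
  1 × N: 2 H
  1 × O (charge -1): no H
  Total hydrogens = 19.
Net charge -1.
Molecular formula: C12H19ClNO3-

C12H19ClNO3-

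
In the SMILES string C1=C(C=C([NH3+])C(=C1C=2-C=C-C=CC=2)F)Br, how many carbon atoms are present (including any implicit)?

12

The symbol for carbon appears 12 times in the SMILES.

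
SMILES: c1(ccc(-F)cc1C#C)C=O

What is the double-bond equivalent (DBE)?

7

Molecular formula from the SMILES: C9H5FO.
DoU = (2C + 2 + N − H − X)/2 = (2·9 + 2 + 0 − 5 − 1)/2 = 14/2 = 7.
(Structurally: 1 ring(s) + 6 π bond(s) = 7.)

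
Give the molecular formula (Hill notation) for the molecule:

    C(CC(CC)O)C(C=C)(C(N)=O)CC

C11H21NO2

Heavy atoms from the SMILES: 11 C, 1 N, 2 O.
Implicit hydrogens by atom environment:
  5 × C: 2 H each → 10
  2 × C: 3 H each → 6
  2 × C: 1 H each → 2
  2 × C: no H
  1 × N: 2 H
  1 × O: 1 H
  1 × O: no H
  Total hydrogens = 21.
Molecular formula: C11H21NO2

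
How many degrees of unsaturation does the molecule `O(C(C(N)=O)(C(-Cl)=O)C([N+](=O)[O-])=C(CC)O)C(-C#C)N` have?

Molecular formula from the SMILES: C10H12ClN3O6.
DoU = (2C + 2 + N − H − X)/2 = (2·10 + 2 + 3 − 12 − 1)/2 = 12/2 = 6.
(Structurally: 0 ring(s) + 6 π bond(s) = 6.)

6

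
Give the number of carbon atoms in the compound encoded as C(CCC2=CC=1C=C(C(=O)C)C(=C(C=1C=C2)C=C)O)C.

The symbol for carbon appears 18 times in the SMILES.

18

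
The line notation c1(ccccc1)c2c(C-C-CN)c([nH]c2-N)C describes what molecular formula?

C14H19N3

Heavy atoms from the SMILES: 14 C, 3 N.
Implicit hydrogens by atom environment:
  5 × C (aromatic): 1 H each → 5
  5 × C (aromatic): no H
  3 × C: 2 H each → 6
  2 × N: 2 H each → 4
  1 × C: 3 H
  1 × N (aromatic): 1 H
  Total hydrogens = 19.
Molecular formula: C14H19N3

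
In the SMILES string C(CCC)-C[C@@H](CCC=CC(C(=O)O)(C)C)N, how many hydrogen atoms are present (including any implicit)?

27

Hydrogens are implicit in SMILES; fill each atom to its normal valence:
  6 × C: 2 H each → 12
  3 × C: 3 H each → 9
  3 × C: 1 H each → 3
  2 × C: no H
  1 × N: 2 H
  1 × O: 1 H
  1 × O: no H
  Total hydrogens = 27.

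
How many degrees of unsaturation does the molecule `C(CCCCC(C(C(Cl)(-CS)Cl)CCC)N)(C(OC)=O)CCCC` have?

1

Molecular formula from the SMILES: C18H35Cl2NO2S.
DoU = (2C + 2 + N − H − X)/2 = (2·18 + 2 + 1 − 35 − 2)/2 = 2/2 = 1.
(Structurally: 0 ring(s) + 1 π bond(s) = 1.)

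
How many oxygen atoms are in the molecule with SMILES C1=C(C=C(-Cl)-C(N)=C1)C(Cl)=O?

1

The symbol for oxygen appears 1 time in the SMILES.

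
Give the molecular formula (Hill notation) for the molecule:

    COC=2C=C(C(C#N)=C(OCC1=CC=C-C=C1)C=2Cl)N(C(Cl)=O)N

C16H13Cl2N3O3

Heavy atoms from the SMILES: 16 C, 2 Cl, 3 N, 3 O.
Implicit hydrogens by atom environment:
  6 × C (aromatic): 1 H each → 6
  6 × C (aromatic): no H
  3 × O: no H
  2 × C: no H
  2 × Cl: no H
  2 × N: no H
  1 × C: 3 H
  1 × C: 2 H
  1 × N: 2 H
  Total hydrogens = 13.
Molecular formula: C16H13Cl2N3O3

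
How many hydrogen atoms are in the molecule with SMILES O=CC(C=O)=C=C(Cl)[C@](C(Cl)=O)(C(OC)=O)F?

Hydrogens are implicit in SMILES; fill each atom to its normal valence:
  6 × C: no H
  5 × O: no H
  2 × C: 1 H each → 2
  2 × Cl: no H
  1 × C: 3 H
  1 × F: no H
  Total hydrogens = 5.

5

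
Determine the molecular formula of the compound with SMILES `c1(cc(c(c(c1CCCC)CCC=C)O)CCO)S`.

C16H24O2S

Heavy atoms from the SMILES: 16 C, 2 O, 1 S.
Implicit hydrogens by atom environment:
  8 × C: 2 H each → 16
  5 × C (aromatic): no H
  2 × O: 1 H each → 2
  1 × C: 3 H
  1 × C (aromatic): 1 H
  1 × C: 1 H
  1 × S: 1 H
  Total hydrogens = 24.
Molecular formula: C16H24O2S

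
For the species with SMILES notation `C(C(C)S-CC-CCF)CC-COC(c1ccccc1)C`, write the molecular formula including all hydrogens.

C18H29FOS

Heavy atoms from the SMILES: 18 C, 1 F, 1 O, 1 S.
Implicit hydrogens by atom environment:
  8 × C: 2 H each → 16
  5 × C (aromatic): 1 H each → 5
  2 × C: 3 H each → 6
  2 × C: 1 H each → 2
  1 × C (aromatic): no H
  1 × F: no H
  1 × O: no H
  1 × S: no H
  Total hydrogens = 29.
Molecular formula: C18H29FOS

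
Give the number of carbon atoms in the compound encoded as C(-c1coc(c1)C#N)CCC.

The symbol for carbon appears 9 times in the SMILES. Lowercase c denotes aromatic carbon and counts toward C.

9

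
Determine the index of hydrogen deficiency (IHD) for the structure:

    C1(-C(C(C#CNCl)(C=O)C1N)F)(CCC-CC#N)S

Molecular formula from the SMILES: C12H15ClFN3OS.
DoU = (2C + 2 + N − H − X)/2 = (2·12 + 2 + 3 − 15 − 2)/2 = 12/2 = 6.
(Structurally: 1 ring(s) + 5 π bond(s) = 6.)

6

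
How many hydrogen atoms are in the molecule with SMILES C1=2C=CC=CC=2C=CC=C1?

Hydrogens are implicit in SMILES; fill each atom to its normal valence:
  8 × C (aromatic): 1 H each → 8
  2 × C (aromatic): no H
  Total hydrogens = 8.

8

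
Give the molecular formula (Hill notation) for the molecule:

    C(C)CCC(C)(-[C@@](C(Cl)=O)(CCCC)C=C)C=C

C16H27ClO

Heavy atoms from the SMILES: 16 C, 1 Cl, 1 O.
Implicit hydrogens by atom environment:
  8 × C: 2 H each → 16
  3 × C: 3 H each → 9
  3 × C: no H
  2 × C: 1 H each → 2
  1 × Cl: no H
  1 × O: no H
  Total hydrogens = 27.
Molecular formula: C16H27ClO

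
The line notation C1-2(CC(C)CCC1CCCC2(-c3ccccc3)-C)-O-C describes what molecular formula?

Heavy atoms from the SMILES: 19 C, 1 O.
Implicit hydrogens by atom environment:
  6 × C: 2 H each → 12
  5 × C (aromatic): 1 H each → 5
  3 × C: 3 H each → 9
  2 × C: 1 H each → 2
  2 × C: no H
  1 × C (aromatic): no H
  1 × O: no H
  Total hydrogens = 28.
Molecular formula: C19H28O

C19H28O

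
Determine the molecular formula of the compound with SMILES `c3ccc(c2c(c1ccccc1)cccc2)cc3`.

C18H14

Heavy atoms from the SMILES: 18 C.
Implicit hydrogens by atom environment:
  14 × C (aromatic): 1 H each → 14
  4 × C (aromatic): no H
  Total hydrogens = 14.
Molecular formula: C18H14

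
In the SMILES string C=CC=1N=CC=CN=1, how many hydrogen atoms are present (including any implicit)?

Hydrogens are implicit in SMILES; fill each atom to its normal valence:
  3 × C (aromatic): 1 H each → 3
  2 × N (aromatic): no H
  1 × C: 2 H
  1 × C: 1 H
  1 × C (aromatic): no H
  Total hydrogens = 6.

6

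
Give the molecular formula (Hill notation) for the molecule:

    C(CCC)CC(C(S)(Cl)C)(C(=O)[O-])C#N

Heavy atoms from the SMILES: 10 C, 1 Cl, 1 N, 2 O, 1 S.
Implicit hydrogens by atom environment:
  4 × C: 2 H each → 8
  4 × C: no H
  2 × C: 3 H each → 6
  1 × Cl: no H
  1 × N: no H
  1 × O: no H
  1 × O (charge -1): no H
  1 × S: 1 H
  Total hydrogens = 15.
Net charge -1.
Molecular formula: C10H15ClNO2S-

C10H15ClNO2S-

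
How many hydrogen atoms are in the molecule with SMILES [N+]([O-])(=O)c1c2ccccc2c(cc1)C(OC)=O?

9

Hydrogens are implicit in SMILES; fill each atom to its normal valence:
  6 × C (aromatic): 1 H each → 6
  4 × C (aromatic): no H
  3 × O: no H
  1 × C: 3 H
  1 × C: no H
  1 × N (charge +1): no H
  1 × O (charge -1): no H
  Total hydrogens = 9.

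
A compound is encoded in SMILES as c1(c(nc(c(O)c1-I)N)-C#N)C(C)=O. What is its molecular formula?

C8H6IN3O2

Heavy atoms from the SMILES: 8 C, 1 I, 3 N, 2 O.
Implicit hydrogens by atom environment:
  5 × C (aromatic): no H
  2 × C: no H
  1 × C: 3 H
  1 × I: no H
  1 × N: 2 H
  1 × N (aromatic): no H
  1 × N: no H
  1 × O: 1 H
  1 × O: no H
  Total hydrogens = 6.
Molecular formula: C8H6IN3O2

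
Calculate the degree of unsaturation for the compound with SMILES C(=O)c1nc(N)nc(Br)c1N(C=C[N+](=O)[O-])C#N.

Molecular formula from the SMILES: C8H5BrN6O3.
DoU = (2C + 2 + N − H − X)/2 = (2·8 + 2 + 6 − 5 − 1)/2 = 18/2 = 9.
(Structurally: 1 ring(s) + 8 π bond(s) = 9.)

9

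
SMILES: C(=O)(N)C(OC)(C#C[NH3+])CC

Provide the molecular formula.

Heavy atoms from the SMILES: 7 C, 2 N, 2 O.
Implicit hydrogens by atom environment:
  4 × C: no H
  2 × C: 3 H each → 6
  2 × O: no H
  1 × C: 2 H
  1 × N (charge +1): 3 H
  1 × N: 2 H
  Total hydrogens = 13.
Net charge +1.
Molecular formula: C7H13N2O2+

C7H13N2O2+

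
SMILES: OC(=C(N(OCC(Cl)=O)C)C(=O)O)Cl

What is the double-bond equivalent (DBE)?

Molecular formula from the SMILES: C6H7Cl2NO5.
DoU = (2C + 2 + N − H − X)/2 = (2·6 + 2 + 1 − 7 − 2)/2 = 6/2 = 3.
(Structurally: 0 ring(s) + 3 π bond(s) = 3.)

3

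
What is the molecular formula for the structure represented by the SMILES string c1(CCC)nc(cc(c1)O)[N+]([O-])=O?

Heavy atoms from the SMILES: 8 C, 2 N, 3 O.
Implicit hydrogens by atom environment:
  3 × C (aromatic): no H
  2 × C: 2 H each → 4
  2 × C (aromatic): 1 H each → 2
  1 × C: 3 H
  1 × N (aromatic): no H
  1 × N (charge +1): no H
  1 × O: 1 H
  1 × O: no H
  1 × O (charge -1): no H
  Total hydrogens = 10.
Molecular formula: C8H10N2O3

C8H10N2O3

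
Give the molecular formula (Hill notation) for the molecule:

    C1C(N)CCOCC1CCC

Heavy atoms from the SMILES: 9 C, 1 N, 1 O.
Implicit hydrogens by atom environment:
  6 × C: 2 H each → 12
  2 × C: 1 H each → 2
  1 × C: 3 H
  1 × N: 2 H
  1 × O: no H
  Total hydrogens = 19.
Molecular formula: C9H19NO

C9H19NO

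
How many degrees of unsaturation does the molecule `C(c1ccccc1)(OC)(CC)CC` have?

Molecular formula from the SMILES: C12H18O.
DoU = (2C + 2 + N − H − X)/2 = (2·12 + 2 + 0 − 18 − 0)/2 = 8/2 = 4.
(Structurally: 1 ring(s) + 3 π bond(s) = 4.)

4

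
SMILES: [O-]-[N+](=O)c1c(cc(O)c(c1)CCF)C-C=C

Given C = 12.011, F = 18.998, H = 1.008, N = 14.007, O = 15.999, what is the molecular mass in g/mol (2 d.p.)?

225.22

Molecular formula: C11H12FNO3.
M = 11×12.011 + 1×18.998 + 12×1.008 + 1×14.007 + 3×15.999 = 225.22 g/mol.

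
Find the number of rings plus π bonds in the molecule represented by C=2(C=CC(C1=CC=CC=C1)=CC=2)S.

Molecular formula from the SMILES: C12H10S.
DoU = (2C + 2 + N − H − X)/2 = (2·12 + 2 + 0 − 10 − 0)/2 = 16/2 = 8.
(Structurally: 2 ring(s) + 6 π bond(s) = 8.)

8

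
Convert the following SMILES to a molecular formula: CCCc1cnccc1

Heavy atoms from the SMILES: 8 C, 1 N.
Implicit hydrogens by atom environment:
  4 × C (aromatic): 1 H each → 4
  2 × C: 2 H each → 4
  1 × C: 3 H
  1 × C (aromatic): no H
  1 × N (aromatic): no H
  Total hydrogens = 11.
Molecular formula: C8H11N

C8H11N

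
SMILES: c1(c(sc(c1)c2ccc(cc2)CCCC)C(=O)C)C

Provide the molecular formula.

C17H20OS

Heavy atoms from the SMILES: 17 C, 1 O, 1 S.
Implicit hydrogens by atom environment:
  5 × C (aromatic): 1 H each → 5
  5 × C (aromatic): no H
  3 × C: 3 H each → 9
  3 × C: 2 H each → 6
  1 × C: no H
  1 × O: no H
  1 × S (aromatic): no H
  Total hydrogens = 20.
Molecular formula: C17H20OS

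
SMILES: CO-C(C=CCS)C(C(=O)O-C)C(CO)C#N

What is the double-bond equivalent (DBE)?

4

Molecular formula from the SMILES: C11H17NO4S.
DoU = (2C + 2 + N − H − X)/2 = (2·11 + 2 + 1 − 17 − 0)/2 = 8/2 = 4.
(Structurally: 0 ring(s) + 4 π bond(s) = 4.)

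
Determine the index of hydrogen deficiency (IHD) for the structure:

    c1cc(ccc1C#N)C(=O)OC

7

Molecular formula from the SMILES: C9H7NO2.
DoU = (2C + 2 + N − H − X)/2 = (2·9 + 2 + 1 − 7 − 0)/2 = 14/2 = 7.
(Structurally: 1 ring(s) + 6 π bond(s) = 7.)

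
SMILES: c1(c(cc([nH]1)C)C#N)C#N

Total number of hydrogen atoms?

5

Hydrogens are implicit in SMILES; fill each atom to its normal valence:
  3 × C (aromatic): no H
  2 × C: no H
  2 × N: no H
  1 × C: 3 H
  1 × C (aromatic): 1 H
  1 × N (aromatic): 1 H
  Total hydrogens = 5.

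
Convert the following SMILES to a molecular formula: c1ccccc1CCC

Heavy atoms from the SMILES: 9 C.
Implicit hydrogens by atom environment:
  5 × C (aromatic): 1 H each → 5
  2 × C: 2 H each → 4
  1 × C: 3 H
  1 × C (aromatic): no H
  Total hydrogens = 12.
Molecular formula: C9H12

C9H12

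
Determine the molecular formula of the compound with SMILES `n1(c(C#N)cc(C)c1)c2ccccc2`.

C12H10N2

Heavy atoms from the SMILES: 12 C, 2 N.
Implicit hydrogens by atom environment:
  7 × C (aromatic): 1 H each → 7
  3 × C (aromatic): no H
  1 × C: 3 H
  1 × C: no H
  1 × N (aromatic): no H
  1 × N: no H
  Total hydrogens = 10.
Molecular formula: C12H10N2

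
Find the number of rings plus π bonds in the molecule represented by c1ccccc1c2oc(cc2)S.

7

Molecular formula from the SMILES: C10H8OS.
DoU = (2C + 2 + N − H − X)/2 = (2·10 + 2 + 0 − 8 − 0)/2 = 14/2 = 7.
(Structurally: 2 ring(s) + 5 π bond(s) = 7.)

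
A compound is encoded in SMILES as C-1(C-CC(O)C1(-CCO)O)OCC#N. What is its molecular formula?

C9H15NO4

Heavy atoms from the SMILES: 9 C, 1 N, 4 O.
Implicit hydrogens by atom environment:
  5 × C: 2 H each → 10
  3 × O: 1 H each → 3
  2 × C: 1 H each → 2
  2 × C: no H
  1 × N: no H
  1 × O: no H
  Total hydrogens = 15.
Molecular formula: C9H15NO4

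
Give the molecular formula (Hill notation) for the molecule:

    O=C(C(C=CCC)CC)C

C9H16O

Heavy atoms from the SMILES: 9 C, 1 O.
Implicit hydrogens by atom environment:
  3 × C: 3 H each → 9
  3 × C: 1 H each → 3
  2 × C: 2 H each → 4
  1 × C: no H
  1 × O: no H
  Total hydrogens = 16.
Molecular formula: C9H16O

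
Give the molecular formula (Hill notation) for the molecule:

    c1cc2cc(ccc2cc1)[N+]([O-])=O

C10H7NO2

Heavy atoms from the SMILES: 10 C, 1 N, 2 O.
Implicit hydrogens by atom environment:
  7 × C (aromatic): 1 H each → 7
  3 × C (aromatic): no H
  1 × N (charge +1): no H
  1 × O: no H
  1 × O (charge -1): no H
  Total hydrogens = 7.
Molecular formula: C10H7NO2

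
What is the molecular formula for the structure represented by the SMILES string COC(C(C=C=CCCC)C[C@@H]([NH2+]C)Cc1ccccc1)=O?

C19H28NO2+

Heavy atoms from the SMILES: 19 C, 1 N, 2 O.
Implicit hydrogens by atom environment:
  5 × C (aromatic): 1 H each → 5
  4 × C: 2 H each → 8
  4 × C: 1 H each → 4
  3 × C: 3 H each → 9
  2 × C: no H
  2 × O: no H
  1 × C (aromatic): no H
  1 × N (charge +1): 2 H
  Total hydrogens = 28.
Net charge +1.
Molecular formula: C19H28NO2+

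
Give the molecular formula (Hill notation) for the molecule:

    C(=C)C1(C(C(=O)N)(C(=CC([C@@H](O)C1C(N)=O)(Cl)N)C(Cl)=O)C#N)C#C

Heavy atoms from the SMILES: 15 C, 2 Cl, 4 N, 4 O.
Implicit hydrogens by atom environment:
  9 × C: no H
  5 × C: 1 H each → 5
  3 × N: 2 H each → 6
  3 × O: no H
  2 × Cl: no H
  1 × C: 2 H
  1 × N: no H
  1 × O: 1 H
  Total hydrogens = 14.
Molecular formula: C15H14Cl2N4O4

C15H14Cl2N4O4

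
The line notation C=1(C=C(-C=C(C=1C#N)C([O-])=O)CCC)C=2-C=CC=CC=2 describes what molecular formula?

Heavy atoms from the SMILES: 17 C, 1 N, 2 O.
Implicit hydrogens by atom environment:
  7 × C (aromatic): 1 H each → 7
  5 × C (aromatic): no H
  2 × C: 2 H each → 4
  2 × C: no H
  1 × C: 3 H
  1 × N: no H
  1 × O: no H
  1 × O (charge -1): no H
  Total hydrogens = 14.
Net charge -1.
Molecular formula: C17H14NO2-

C17H14NO2-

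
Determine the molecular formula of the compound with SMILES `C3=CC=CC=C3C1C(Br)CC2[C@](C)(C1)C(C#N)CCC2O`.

C18H22BrNO

Heavy atoms from the SMILES: 1 Br, 18 C, 1 N, 1 O.
Implicit hydrogens by atom environment:
  5 × C: 1 H each → 5
  5 × C (aromatic): 1 H each → 5
  4 × C: 2 H each → 8
  2 × C: no H
  1 × Br: no H
  1 × C: 3 H
  1 × C (aromatic): no H
  1 × N: no H
  1 × O: 1 H
  Total hydrogens = 22.
Molecular formula: C18H22BrNO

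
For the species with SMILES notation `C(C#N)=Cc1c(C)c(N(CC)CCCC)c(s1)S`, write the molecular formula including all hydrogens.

Heavy atoms from the SMILES: 14 C, 2 N, 2 S.
Implicit hydrogens by atom environment:
  4 × C: 2 H each → 8
  4 × C (aromatic): no H
  3 × C: 3 H each → 9
  2 × C: 1 H each → 2
  2 × N: no H
  1 × C: no H
  1 × S: 1 H
  1 × S (aromatic): no H
  Total hydrogens = 20.
Molecular formula: C14H20N2S2

C14H20N2S2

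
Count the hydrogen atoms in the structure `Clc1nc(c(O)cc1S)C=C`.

Hydrogens are implicit in SMILES; fill each atom to its normal valence:
  4 × C (aromatic): no H
  1 × C: 2 H
  1 × C (aromatic): 1 H
  1 × C: 1 H
  1 × Cl: no H
  1 × N (aromatic): no H
  1 × O: 1 H
  1 × S: 1 H
  Total hydrogens = 6.

6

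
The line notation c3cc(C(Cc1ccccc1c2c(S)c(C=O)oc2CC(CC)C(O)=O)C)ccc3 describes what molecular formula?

C25H26O4S

Heavy atoms from the SMILES: 25 C, 4 O, 1 S.
Implicit hydrogens by atom environment:
  9 × C (aromatic): 1 H each → 9
  7 × C (aromatic): no H
  3 × C: 2 H each → 6
  3 × C: 1 H each → 3
  2 × C: 3 H each → 6
  2 × O: no H
  1 × C: no H
  1 × O: 1 H
  1 × O (aromatic): no H
  1 × S: 1 H
  Total hydrogens = 26.
Molecular formula: C25H26O4S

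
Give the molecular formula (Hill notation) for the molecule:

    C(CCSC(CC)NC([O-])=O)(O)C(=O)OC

Heavy atoms from the SMILES: 9 C, 1 N, 5 O, 1 S.
Implicit hydrogens by atom environment:
  3 × C: 2 H each → 6
  3 × O: no H
  2 × C: 3 H each → 6
  2 × C: 1 H each → 2
  2 × C: no H
  1 × N: 1 H
  1 × O: 1 H
  1 × O (charge -1): no H
  1 × S: no H
  Total hydrogens = 16.
Net charge -1.
Molecular formula: C9H16NO5S-

C9H16NO5S-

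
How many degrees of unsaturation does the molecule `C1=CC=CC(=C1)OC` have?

Molecular formula from the SMILES: C7H8O.
DoU = (2C + 2 + N − H − X)/2 = (2·7 + 2 + 0 − 8 − 0)/2 = 8/2 = 4.
(Structurally: 1 ring(s) + 3 π bond(s) = 4.)

4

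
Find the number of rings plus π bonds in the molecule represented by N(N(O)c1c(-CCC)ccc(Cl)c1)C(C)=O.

Molecular formula from the SMILES: C11H15ClN2O2.
DoU = (2C + 2 + N − H − X)/2 = (2·11 + 2 + 2 − 15 − 1)/2 = 10/2 = 5.
(Structurally: 1 ring(s) + 4 π bond(s) = 5.)

5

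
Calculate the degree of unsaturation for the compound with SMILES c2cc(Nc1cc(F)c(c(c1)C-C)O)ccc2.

8

Molecular formula from the SMILES: C14H14FNO.
DoU = (2C + 2 + N − H − X)/2 = (2·14 + 2 + 1 − 14 − 1)/2 = 16/2 = 8.
(Structurally: 2 ring(s) + 6 π bond(s) = 8.)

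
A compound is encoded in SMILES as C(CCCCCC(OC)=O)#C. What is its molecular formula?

C9H14O2

Heavy atoms from the SMILES: 9 C, 2 O.
Implicit hydrogens by atom environment:
  5 × C: 2 H each → 10
  2 × C: no H
  2 × O: no H
  1 × C: 3 H
  1 × C: 1 H
  Total hydrogens = 14.
Molecular formula: C9H14O2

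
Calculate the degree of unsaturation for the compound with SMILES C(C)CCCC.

Molecular formula from the SMILES: C6H14.
DoU = (2C + 2 + N − H − X)/2 = (2·6 + 2 + 0 − 14 − 0)/2 = 0/2 = 0.
(Structurally: 0 ring(s) + 0 π bond(s) = 0.)

0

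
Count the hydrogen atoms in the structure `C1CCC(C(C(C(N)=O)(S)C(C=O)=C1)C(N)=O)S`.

16

Hydrogens are implicit in SMILES; fill each atom to its normal valence:
  4 × C: 1 H each → 4
  4 × C: no H
  3 × C: 2 H each → 6
  3 × O: no H
  2 × N: 2 H each → 4
  2 × S: 1 H each → 2
  Total hydrogens = 16.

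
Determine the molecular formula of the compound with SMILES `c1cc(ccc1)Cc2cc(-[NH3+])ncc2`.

Heavy atoms from the SMILES: 12 C, 2 N.
Implicit hydrogens by atom environment:
  8 × C (aromatic): 1 H each → 8
  3 × C (aromatic): no H
  1 × C: 2 H
  1 × N (charge +1): 3 H
  1 × N (aromatic): no H
  Total hydrogens = 13.
Net charge +1.
Molecular formula: C12H13N2+

C12H13N2+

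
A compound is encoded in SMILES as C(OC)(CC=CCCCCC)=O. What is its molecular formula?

Heavy atoms from the SMILES: 10 C, 2 O.
Implicit hydrogens by atom environment:
  5 × C: 2 H each → 10
  2 × C: 3 H each → 6
  2 × C: 1 H each → 2
  2 × O: no H
  1 × C: no H
  Total hydrogens = 18.
Molecular formula: C10H18O2

C10H18O2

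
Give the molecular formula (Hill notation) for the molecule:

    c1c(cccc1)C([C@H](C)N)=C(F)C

Heavy atoms from the SMILES: 11 C, 1 F, 1 N.
Implicit hydrogens by atom environment:
  5 × C (aromatic): 1 H each → 5
  2 × C: 3 H each → 6
  2 × C: no H
  1 × C: 1 H
  1 × C (aromatic): no H
  1 × F: no H
  1 × N: 2 H
  Total hydrogens = 14.
Molecular formula: C11H14FN

C11H14FN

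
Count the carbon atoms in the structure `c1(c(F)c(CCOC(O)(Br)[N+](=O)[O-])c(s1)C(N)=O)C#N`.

9

The symbol for carbon appears 9 times in the SMILES. Lowercase c denotes aromatic carbon and counts toward C.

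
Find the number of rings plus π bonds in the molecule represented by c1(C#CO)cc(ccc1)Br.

Molecular formula from the SMILES: C8H5BrO.
DoU = (2C + 2 + N − H − X)/2 = (2·8 + 2 + 0 − 5 − 1)/2 = 12/2 = 6.
(Structurally: 1 ring(s) + 5 π bond(s) = 6.)

6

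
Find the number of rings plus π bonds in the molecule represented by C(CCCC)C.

0

Molecular formula from the SMILES: C6H14.
DoU = (2C + 2 + N − H − X)/2 = (2·6 + 2 + 0 − 14 − 0)/2 = 0/2 = 0.
(Structurally: 0 ring(s) + 0 π bond(s) = 0.)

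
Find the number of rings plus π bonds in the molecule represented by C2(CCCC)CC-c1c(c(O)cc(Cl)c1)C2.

Molecular formula from the SMILES: C14H19ClO.
DoU = (2C + 2 + N − H − X)/2 = (2·14 + 2 + 0 − 19 − 1)/2 = 10/2 = 5.
(Structurally: 2 ring(s) + 3 π bond(s) = 5.)

5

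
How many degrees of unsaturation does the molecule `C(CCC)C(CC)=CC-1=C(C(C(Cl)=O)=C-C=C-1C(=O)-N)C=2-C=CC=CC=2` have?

Molecular formula from the SMILES: C22H24ClNO2.
DoU = (2C + 2 + N − H − X)/2 = (2·22 + 2 + 1 − 24 − 1)/2 = 22/2 = 11.
(Structurally: 2 ring(s) + 9 π bond(s) = 11.)

11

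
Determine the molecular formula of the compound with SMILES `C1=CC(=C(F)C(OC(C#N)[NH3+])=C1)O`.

Heavy atoms from the SMILES: 8 C, 1 F, 2 N, 2 O.
Implicit hydrogens by atom environment:
  3 × C (aromatic): 1 H each → 3
  3 × C (aromatic): no H
  1 × C: 1 H
  1 × C: no H
  1 × F: no H
  1 × N (charge +1): 3 H
  1 × N: no H
  1 × O: 1 H
  1 × O: no H
  Total hydrogens = 8.
Net charge +1.
Molecular formula: C8H8FN2O2+

C8H8FN2O2+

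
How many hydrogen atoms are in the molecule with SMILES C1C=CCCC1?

Hydrogens are implicit in SMILES; fill each atom to its normal valence:
  4 × C: 2 H each → 8
  2 × C: 1 H each → 2
  Total hydrogens = 10.

10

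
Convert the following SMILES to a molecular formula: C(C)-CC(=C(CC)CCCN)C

Heavy atoms from the SMILES: 11 C, 1 N.
Implicit hydrogens by atom environment:
  6 × C: 2 H each → 12
  3 × C: 3 H each → 9
  2 × C: no H
  1 × N: 2 H
  Total hydrogens = 23.
Molecular formula: C11H23N

C11H23N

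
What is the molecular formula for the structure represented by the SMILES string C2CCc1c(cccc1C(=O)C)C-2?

C12H14O

Heavy atoms from the SMILES: 12 C, 1 O.
Implicit hydrogens by atom environment:
  4 × C: 2 H each → 8
  3 × C (aromatic): 1 H each → 3
  3 × C (aromatic): no H
  1 × C: 3 H
  1 × C: no H
  1 × O: no H
  Total hydrogens = 14.
Molecular formula: C12H14O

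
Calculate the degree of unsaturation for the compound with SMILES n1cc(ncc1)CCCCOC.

4

Molecular formula from the SMILES: C9H14N2O.
DoU = (2C + 2 + N − H − X)/2 = (2·9 + 2 + 2 − 14 − 0)/2 = 8/2 = 4.
(Structurally: 1 ring(s) + 3 π bond(s) = 4.)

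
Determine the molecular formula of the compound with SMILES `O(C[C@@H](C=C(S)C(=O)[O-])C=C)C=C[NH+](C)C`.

Heavy atoms from the SMILES: 11 C, 1 N, 3 O, 1 S.
Implicit hydrogens by atom environment:
  5 × C: 1 H each → 5
  2 × C: 3 H each → 6
  2 × C: 2 H each → 4
  2 × C: no H
  2 × O: no H
  1 × N (charge +1): 1 H
  1 × O (charge -1): no H
  1 × S: 1 H
  Total hydrogens = 17.
Molecular formula: C11H17NO3S

C11H17NO3S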